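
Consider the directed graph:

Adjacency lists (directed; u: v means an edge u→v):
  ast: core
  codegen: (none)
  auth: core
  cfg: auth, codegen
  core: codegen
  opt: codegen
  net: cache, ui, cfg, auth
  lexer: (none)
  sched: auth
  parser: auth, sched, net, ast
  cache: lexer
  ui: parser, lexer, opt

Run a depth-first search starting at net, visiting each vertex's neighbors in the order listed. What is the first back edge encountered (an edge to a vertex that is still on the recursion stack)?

DFS from net (visiting each vertex's neighbors in the order listed); mark gray on enter, black on exit:
net gray
  cache gray
    lexer gray
    lexer black
  cache black
  ui gray
    parser gray
      auth gray
        core gray
          codegen gray
          codegen black
        core black
      auth black
      sched gray
        sched→auth: auth black — skip
      sched black
      parser→net: net is gray → back edge
First back edge: parser → net.

parser->net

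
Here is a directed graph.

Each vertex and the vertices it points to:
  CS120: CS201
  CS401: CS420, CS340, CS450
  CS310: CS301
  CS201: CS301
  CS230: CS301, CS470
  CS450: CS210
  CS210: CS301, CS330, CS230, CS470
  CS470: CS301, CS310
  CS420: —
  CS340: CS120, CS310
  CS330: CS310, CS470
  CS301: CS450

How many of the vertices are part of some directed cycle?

7

A vertex is on a directed cycle iff it belongs to a strongly connected component of size ≥ 2 (or has a self-loop).
The vertices on cycles are {CS210, CS230, CS301, CS310, CS330, CS450, CS470} — 7 in total.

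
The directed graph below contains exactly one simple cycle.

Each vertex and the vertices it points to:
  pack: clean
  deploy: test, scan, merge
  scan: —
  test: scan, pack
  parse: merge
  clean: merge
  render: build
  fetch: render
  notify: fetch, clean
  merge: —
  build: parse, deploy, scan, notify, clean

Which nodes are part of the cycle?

build, fetch, notify, render

DFS with gray/black marking from build:
build gray
  parse gray
    merge gray
    merge black
  parse black
  deploy gray
    test gray
      scan gray
      scan black
      pack gray
        clean gray
          clean→merge: merge black — skip
        clean black
      pack black
    test black
    deploy→scan: scan black — skip
    deploy→merge: merge black — skip
  deploy black
  build→scan: scan black — skip
  notify gray
    fetch gray
      render gray
        render→build: build is gray → back edge
Back edge closes the cycle build → notify → fetch → render → build; its vertices are {build, fetch, notify, render}.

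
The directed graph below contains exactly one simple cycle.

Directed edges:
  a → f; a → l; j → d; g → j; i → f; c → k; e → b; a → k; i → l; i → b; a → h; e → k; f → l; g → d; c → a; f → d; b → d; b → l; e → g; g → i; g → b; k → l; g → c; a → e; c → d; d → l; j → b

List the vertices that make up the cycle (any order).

DFS with gray/black marking from c:
c gray
  d gray
    l gray
    l black
  d black
  a gray
    a→l: l black — skip
    f gray
      f→l: l black — skip
      f→d: d black — skip
    f black
    h gray
    h black
    k gray
      k→l: l black — skip
    k black
    e gray
      b gray
        b→d: d black — skip
        b→l: l black — skip
      b black
      e→k: k black — skip
      g gray
        g→d: d black — skip
        g→c: c is gray → back edge
Back edge closes the cycle c → a → e → g → c; its vertices are {a, c, e, g}.

a, c, e, g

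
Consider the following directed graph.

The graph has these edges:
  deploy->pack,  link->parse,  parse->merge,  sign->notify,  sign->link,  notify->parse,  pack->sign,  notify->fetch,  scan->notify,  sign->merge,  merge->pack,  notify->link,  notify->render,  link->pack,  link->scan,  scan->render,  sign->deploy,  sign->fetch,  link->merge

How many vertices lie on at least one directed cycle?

A vertex is on a directed cycle iff it belongs to a strongly connected component of size ≥ 2 (or has a self-loop).
The vertices on cycles are {link, pack, scan, sign, merge, parse, deploy, notify} — 8 in total.

8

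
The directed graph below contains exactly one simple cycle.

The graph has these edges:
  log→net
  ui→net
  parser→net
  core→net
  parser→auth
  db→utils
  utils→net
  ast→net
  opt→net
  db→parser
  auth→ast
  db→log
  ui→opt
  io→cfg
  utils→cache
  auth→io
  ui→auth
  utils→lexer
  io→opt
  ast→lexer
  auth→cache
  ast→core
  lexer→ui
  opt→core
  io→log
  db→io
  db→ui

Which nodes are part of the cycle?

ui, ast, auth, lexer

DFS with gray/black marking from auth:
auth gray
  ast gray
    net gray
    net black
    core gray
      core→net: net black — skip
    core black
    lexer gray
      ui gray
        opt gray
          opt→core: core black — skip
          opt→net: net black — skip
        opt black
        ui→auth: auth is gray → back edge
Back edge closes the cycle auth → ast → lexer → ui → auth; its vertices are {ui, ast, auth, lexer}.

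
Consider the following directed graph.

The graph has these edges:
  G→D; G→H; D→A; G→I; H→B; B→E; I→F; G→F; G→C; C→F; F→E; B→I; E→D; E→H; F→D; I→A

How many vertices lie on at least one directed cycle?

A vertex is on a directed cycle iff it belongs to a strongly connected component of size ≥ 2 (or has a self-loop).
The vertices on cycles are {B, E, F, H, I} — 5 in total.

5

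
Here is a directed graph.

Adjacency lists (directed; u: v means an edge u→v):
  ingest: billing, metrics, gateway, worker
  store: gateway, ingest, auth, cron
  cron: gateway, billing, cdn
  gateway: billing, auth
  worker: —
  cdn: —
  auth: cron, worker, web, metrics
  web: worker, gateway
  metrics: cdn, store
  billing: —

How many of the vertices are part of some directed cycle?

7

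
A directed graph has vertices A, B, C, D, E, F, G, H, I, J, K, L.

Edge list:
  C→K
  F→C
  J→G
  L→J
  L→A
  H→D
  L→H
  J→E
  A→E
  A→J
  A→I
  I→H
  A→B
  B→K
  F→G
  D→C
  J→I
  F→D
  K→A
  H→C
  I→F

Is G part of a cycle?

No

G lies on a cycle iff there is a path from G back to itself.
Exploring from G, it never reaches itself; equivalently, its strongly connected component is a singleton.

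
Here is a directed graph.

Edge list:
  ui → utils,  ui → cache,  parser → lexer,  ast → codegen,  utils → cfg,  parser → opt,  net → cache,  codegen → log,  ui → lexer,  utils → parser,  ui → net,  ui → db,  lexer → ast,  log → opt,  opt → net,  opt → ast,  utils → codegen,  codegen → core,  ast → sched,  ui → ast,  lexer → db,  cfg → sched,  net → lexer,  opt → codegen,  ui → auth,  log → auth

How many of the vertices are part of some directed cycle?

A vertex is on a directed cycle iff it belongs to a strongly connected component of size ≥ 2 (or has a self-loop).
The vertices on cycles are {ast, log, net, opt, lexer, codegen} — 6 in total.

6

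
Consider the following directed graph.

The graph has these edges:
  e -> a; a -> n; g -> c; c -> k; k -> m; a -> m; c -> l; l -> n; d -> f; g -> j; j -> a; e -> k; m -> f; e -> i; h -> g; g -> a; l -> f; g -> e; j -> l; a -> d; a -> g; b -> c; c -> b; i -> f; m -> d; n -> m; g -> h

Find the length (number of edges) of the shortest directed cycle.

For each vertex v, BFS finds the shortest path from v back to v.
The shortest such closed walk is g → a → g, length 2.

2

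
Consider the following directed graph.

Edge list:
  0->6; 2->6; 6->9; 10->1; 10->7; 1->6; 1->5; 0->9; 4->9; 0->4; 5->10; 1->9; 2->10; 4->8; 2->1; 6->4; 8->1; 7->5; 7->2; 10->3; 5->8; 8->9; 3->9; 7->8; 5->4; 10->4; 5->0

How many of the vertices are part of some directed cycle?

9

A vertex is on a directed cycle iff it belongs to a strongly connected component of size ≥ 2 (or has a self-loop).
The vertices on cycles are {0, 1, 2, 4, 5, 6, 7, 8, 10} — 9 in total.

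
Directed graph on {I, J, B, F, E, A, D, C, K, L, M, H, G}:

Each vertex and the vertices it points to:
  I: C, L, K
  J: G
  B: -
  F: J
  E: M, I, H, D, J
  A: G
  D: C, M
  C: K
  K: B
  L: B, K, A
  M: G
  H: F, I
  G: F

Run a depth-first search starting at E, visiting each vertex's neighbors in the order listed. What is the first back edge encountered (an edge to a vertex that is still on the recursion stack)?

J->G

DFS from E (visiting each vertex's neighbors in the order listed); mark gray on enter, black on exit:
E gray
  M gray
    G gray
      F gray
        J gray
          J→G: G is gray → back edge
First back edge: J → G.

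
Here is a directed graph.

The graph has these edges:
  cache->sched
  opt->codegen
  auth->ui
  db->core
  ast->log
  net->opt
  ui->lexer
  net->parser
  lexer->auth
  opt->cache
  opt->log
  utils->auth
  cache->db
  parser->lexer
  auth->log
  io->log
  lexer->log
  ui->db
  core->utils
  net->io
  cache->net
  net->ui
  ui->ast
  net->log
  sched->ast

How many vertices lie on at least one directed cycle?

A vertex is on a directed cycle iff it belongs to a strongly connected component of size ≥ 2 (or has a self-loop).
The vertices on cycles are {db, ui, net, opt, auth, core, cache, lexer, utils} — 9 in total.

9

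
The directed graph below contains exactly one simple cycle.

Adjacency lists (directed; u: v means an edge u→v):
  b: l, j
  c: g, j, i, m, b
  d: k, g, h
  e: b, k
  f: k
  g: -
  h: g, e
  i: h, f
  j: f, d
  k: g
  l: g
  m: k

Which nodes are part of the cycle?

b, d, e, h, j

DFS with gray/black marking from b:
b gray
  l gray
    g gray
    g black
  l black
  j gray
    f gray
      k gray
        k→g: g black — skip
      k black
    f black
    d gray
      d→k: k black — skip
      d→g: g black — skip
      h gray
        h→g: g black — skip
        e gray
          e→b: b is gray → back edge
Back edge closes the cycle b → j → d → h → e → b; its vertices are {b, d, e, h, j}.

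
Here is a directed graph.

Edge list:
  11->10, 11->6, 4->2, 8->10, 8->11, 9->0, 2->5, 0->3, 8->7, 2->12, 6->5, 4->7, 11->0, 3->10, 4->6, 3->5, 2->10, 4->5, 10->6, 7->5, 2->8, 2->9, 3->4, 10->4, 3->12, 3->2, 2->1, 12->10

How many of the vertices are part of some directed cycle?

A vertex is on a directed cycle iff it belongs to a strongly connected component of size ≥ 2 (or has a self-loop).
The vertices on cycles are {0, 2, 3, 4, 8, 9, 10, 11, 12} — 9 in total.

9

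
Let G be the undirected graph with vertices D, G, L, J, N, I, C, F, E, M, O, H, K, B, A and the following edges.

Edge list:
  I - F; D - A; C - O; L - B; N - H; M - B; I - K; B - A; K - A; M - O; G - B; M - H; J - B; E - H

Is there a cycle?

DFS, tracking each vertex's parent; an edge to a visited non-parent vertex closes a cycle.
Start from K:
visit K (parent –)
  visit A (parent K)
    A–K: parent, skip
    visit B (parent A)
      visit G (parent B)
        G–B: parent, skip
      visit J (parent B)
        J–B: parent, skip
      visit M (parent B)
        M–B: parent, skip
        visit H (parent M)
          visit E (parent H)
            E–H: parent, skip
          H–M: parent, skip
          visit N (parent H)
            N–H: parent, skip
        visit O (parent M)
          O–M: parent, skip
          visit C (parent O)
            C–O: parent, skip
      visit L (parent B)
        L–B: parent, skip
      B–A: parent, skip
    visit D (parent A)
      D–A: parent, skip
  visit I (parent K)
    visit F (parent I)
      F–I: parent, skip
    I–K: parent, skip
No non-parent visited neighbor found — the graph is a forest.

No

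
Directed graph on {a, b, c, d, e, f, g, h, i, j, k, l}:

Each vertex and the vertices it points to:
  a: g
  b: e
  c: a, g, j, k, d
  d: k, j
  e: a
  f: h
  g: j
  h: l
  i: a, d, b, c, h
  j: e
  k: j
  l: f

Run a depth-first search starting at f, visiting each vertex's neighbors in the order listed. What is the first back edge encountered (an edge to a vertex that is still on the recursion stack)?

l→f

DFS from f (visiting each vertex's neighbors in the order listed); mark gray on enter, black on exit:
f gray
  h gray
    l gray
      l→f: f is gray → back edge
First back edge: l → f.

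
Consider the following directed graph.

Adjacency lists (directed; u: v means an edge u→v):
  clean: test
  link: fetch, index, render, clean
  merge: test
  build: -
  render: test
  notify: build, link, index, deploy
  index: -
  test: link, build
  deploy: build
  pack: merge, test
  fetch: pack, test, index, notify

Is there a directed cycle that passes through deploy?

No

deploy lies on a cycle iff there is a path from deploy back to itself.
Exploring from deploy, it never reaches itself; equivalently, its strongly connected component is a singleton.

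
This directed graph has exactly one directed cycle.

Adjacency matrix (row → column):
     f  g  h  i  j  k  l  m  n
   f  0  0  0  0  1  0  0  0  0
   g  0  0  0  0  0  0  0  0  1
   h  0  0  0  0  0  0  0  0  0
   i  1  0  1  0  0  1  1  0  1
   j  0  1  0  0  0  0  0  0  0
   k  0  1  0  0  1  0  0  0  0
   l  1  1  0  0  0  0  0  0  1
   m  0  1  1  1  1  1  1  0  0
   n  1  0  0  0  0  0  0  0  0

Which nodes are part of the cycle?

f, g, j, n

DFS with gray/black marking from j:
j gray
  g gray
    n gray
      f gray
        f→j: j is gray → back edge
Back edge closes the cycle j → g → n → f → j; its vertices are {f, g, j, n}.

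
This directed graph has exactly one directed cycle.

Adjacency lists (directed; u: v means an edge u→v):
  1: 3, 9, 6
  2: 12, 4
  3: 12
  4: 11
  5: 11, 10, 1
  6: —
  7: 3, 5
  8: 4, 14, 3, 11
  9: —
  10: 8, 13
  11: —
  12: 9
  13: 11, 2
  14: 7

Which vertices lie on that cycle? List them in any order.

5, 7, 8, 10, 14

DFS with gray/black marking from 7:
7 gray
  3 gray
    12 gray
      9 gray
      9 black
    12 black
  3 black
  5 gray
    11 gray
    11 black
    10 gray
      8 gray
        4 gray
          4→11: 11 black — skip
        4 black
        14 gray
          14→7: 7 is gray → back edge
Back edge closes the cycle 7 → 5 → 10 → 8 → 14 → 7; its vertices are {5, 7, 8, 10, 14}.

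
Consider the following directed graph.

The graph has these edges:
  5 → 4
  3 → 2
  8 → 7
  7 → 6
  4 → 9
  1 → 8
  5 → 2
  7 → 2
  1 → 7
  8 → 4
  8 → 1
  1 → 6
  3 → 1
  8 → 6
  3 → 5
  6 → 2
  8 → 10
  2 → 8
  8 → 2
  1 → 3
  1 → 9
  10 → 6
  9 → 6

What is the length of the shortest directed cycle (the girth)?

For each vertex v, BFS finds the shortest path from v back to v.
The shortest such closed walk is 3 → 1 → 3, length 2.

2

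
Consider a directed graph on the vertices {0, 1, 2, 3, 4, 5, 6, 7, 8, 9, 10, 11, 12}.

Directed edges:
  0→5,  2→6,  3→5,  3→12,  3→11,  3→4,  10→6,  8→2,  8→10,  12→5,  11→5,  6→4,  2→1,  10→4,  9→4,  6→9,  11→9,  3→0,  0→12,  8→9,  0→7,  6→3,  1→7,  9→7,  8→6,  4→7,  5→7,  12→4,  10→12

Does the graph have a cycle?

DFS with white/gray/black marking, starting from 0:
0 gray
  12 gray
    4 gray
      7 gray
      7 black
    4 black
    5 gray
      5→7: 7 black — skip
    5 black
  12 black
  0→7: 7 black — skip
  0→5: 5 black — skip
0 black
1 gray
  1→7: 7 black — skip
1 black
2 gray
  6 gray
    9 gray
      9→4: 4 black — skip
      9→7: 7 black — skip
    9 black
    6→4: 4 black — skip
    3 gray
      3→12: 12 black — skip
      3→0: 0 black — skip
      11 gray
        11→9: 9 black — skip
        11→5: 5 black — skip
      11 black
      3→4: 4 black — skip
      3→5: 5 black — skip
    3 black
  6 black
  2→1: 1 black — skip
2 black
8 gray
  8→2: 2 black — skip
  8→9: 9 black — skip
  10 gray
    10→4: 4 black — skip
    10→12: 12 black — skip
    10→6: 6 black — skip
  10 black
  8→6: 6 black — skip
8 black
Every edge goes to a white or black vertex — no back edge, so the graph is acyclic.

No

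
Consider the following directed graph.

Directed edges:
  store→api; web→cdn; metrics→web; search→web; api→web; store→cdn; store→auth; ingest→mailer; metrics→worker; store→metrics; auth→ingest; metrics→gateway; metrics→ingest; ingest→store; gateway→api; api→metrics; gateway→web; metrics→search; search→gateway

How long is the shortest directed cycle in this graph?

For each vertex v, BFS finds the shortest path from v back to v.
The shortest such closed walk is ingest → store → auth → ingest, length 3.

3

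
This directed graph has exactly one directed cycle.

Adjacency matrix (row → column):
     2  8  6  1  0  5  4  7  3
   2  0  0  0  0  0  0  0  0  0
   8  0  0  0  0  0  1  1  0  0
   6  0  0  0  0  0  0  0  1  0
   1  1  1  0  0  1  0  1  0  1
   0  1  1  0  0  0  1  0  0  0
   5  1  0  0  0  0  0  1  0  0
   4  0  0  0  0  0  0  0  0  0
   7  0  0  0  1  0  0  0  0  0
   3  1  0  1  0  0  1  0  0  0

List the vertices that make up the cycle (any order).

1, 3, 6, 7

DFS with gray/black marking from 1:
1 gray
  8 gray
    5 gray
      2 gray
      2 black
      4 gray
      4 black
    5 black
    8→4: 4 black — skip
  8 black
  1→4: 4 black — skip
  1→2: 2 black — skip
  3 gray
    3→2: 2 black — skip
    6 gray
      7 gray
        7→1: 1 is gray → back edge
Back edge closes the cycle 1 → 3 → 6 → 7 → 1; its vertices are {1, 3, 6, 7}.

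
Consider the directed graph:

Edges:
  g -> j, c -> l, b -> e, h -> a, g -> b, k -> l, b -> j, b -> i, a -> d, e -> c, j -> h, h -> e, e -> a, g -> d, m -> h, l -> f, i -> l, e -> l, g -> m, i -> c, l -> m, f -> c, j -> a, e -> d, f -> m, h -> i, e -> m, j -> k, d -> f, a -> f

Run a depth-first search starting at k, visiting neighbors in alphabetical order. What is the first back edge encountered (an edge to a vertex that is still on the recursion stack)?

c→l

DFS from k (visiting neighbors in alphabetical order); mark gray on enter, black on exit:
k gray
  l gray
    f gray
      c gray
        c→l: l is gray → back edge
First back edge: c → l.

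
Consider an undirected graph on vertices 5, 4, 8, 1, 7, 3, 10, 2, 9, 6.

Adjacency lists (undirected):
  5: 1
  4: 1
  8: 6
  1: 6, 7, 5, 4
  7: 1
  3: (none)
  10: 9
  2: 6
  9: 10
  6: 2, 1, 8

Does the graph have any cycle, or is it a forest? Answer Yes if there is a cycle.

DFS, tracking each vertex's parent; an edge to a visited non-parent vertex closes a cycle.
Start from 1:
visit 1 (parent –)
  visit 6 (parent 1)
    visit 2 (parent 6)
      2–6: parent, skip
    6–1: parent, skip
    visit 8 (parent 6)
      8–6: parent, skip
  visit 7 (parent 1)
    7–1: parent, skip
  visit 5 (parent 1)
    5–1: parent, skip
  visit 4 (parent 1)
    4–1: parent, skip
visit 3 (parent –)
visit 10 (parent –)
  visit 9 (parent 10)
    9–10: parent, skip
No non-parent visited neighbor found — the graph is a forest.

No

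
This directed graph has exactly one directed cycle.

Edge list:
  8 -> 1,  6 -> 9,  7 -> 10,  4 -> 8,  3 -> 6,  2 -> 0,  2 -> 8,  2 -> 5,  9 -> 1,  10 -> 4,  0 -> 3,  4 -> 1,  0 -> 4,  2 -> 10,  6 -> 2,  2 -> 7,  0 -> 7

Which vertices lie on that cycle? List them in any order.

0, 2, 3, 6

DFS with gray/black marking from 6:
6 gray
  2 gray
    10 gray
      4 gray
        1 gray
        1 black
        8 gray
          8→1: 1 black — skip
        8 black
      4 black
    10 black
    7 gray
      7→10: 10 black — skip
    7 black
    0 gray
      3 gray
        3→6: 6 is gray → back edge
Back edge closes the cycle 6 → 2 → 0 → 3 → 6; its vertices are {0, 2, 3, 6}.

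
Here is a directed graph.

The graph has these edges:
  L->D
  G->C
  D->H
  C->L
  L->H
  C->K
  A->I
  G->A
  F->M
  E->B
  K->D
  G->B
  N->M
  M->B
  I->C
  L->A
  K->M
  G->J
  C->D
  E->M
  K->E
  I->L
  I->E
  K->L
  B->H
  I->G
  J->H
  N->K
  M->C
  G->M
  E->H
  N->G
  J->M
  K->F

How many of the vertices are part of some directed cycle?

10

A vertex is on a directed cycle iff it belongs to a strongly connected component of size ≥ 2 (or has a self-loop).
The vertices on cycles are {A, C, E, F, G, I, J, K, L, M} — 10 in total.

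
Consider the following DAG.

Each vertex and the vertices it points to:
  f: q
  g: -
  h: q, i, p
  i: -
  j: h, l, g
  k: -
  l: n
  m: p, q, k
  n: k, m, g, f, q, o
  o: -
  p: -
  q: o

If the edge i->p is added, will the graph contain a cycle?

No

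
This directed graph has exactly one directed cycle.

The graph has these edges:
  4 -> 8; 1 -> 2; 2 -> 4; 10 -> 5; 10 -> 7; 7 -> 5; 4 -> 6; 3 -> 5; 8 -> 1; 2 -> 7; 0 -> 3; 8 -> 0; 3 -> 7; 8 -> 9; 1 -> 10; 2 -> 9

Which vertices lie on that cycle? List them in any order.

DFS with gray/black marking from 4:
4 gray
  6 gray
  6 black
  8 gray
    0 gray
      3 gray
        5 gray
        5 black
        7 gray
          7→5: 5 black — skip
        7 black
      3 black
    0 black
    9 gray
    9 black
    1 gray
      10 gray
        10→5: 5 black — skip
        10→7: 7 black — skip
      10 black
      2 gray
        2→7: 7 black — skip
        2→9: 9 black — skip
        2→4: 4 is gray → back edge
Back edge closes the cycle 4 → 8 → 1 → 2 → 4; its vertices are {1, 2, 4, 8}.

1, 2, 4, 8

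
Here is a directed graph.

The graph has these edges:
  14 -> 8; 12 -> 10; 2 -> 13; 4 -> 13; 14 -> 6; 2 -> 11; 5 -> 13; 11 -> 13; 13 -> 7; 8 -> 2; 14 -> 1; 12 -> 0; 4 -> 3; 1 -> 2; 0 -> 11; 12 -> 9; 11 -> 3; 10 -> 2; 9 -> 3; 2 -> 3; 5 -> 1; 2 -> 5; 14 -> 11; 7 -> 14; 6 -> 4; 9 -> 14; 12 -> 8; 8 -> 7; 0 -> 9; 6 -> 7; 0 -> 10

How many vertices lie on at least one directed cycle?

A vertex is on a directed cycle iff it belongs to a strongly connected component of size ≥ 2 (or has a self-loop).
The vertices on cycles are {1, 2, 4, 5, 6, 7, 8, 11, 13, 14} — 10 in total.

10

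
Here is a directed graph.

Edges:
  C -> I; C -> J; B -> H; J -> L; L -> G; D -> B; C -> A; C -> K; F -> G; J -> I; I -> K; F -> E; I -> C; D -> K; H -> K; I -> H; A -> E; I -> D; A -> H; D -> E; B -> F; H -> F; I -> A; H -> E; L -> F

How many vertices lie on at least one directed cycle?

3

A vertex is on a directed cycle iff it belongs to a strongly connected component of size ≥ 2 (or has a self-loop).
The vertices on cycles are {C, I, J} — 3 in total.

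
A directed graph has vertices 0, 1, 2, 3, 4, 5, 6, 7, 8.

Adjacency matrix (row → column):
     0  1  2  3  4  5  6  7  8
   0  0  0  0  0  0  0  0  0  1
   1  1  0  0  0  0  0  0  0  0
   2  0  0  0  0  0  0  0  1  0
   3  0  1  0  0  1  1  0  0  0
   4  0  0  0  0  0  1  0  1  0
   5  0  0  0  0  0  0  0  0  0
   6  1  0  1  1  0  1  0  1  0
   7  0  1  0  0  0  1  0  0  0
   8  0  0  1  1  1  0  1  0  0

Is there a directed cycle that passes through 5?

No

5 lies on a cycle iff there is a path from 5 back to itself.
Exploring from 5, it never reaches itself; equivalently, its strongly connected component is a singleton.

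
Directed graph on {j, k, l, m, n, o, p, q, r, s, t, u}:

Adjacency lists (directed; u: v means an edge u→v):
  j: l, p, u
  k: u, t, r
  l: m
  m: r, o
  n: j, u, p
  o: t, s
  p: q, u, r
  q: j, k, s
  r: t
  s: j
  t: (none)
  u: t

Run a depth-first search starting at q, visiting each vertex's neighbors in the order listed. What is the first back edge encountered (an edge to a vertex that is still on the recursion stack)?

s->j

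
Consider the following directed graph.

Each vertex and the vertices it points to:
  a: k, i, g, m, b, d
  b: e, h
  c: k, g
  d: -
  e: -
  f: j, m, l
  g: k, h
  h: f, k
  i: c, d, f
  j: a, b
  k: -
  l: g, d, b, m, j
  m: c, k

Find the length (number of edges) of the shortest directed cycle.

4

For each vertex v, BFS finds the shortest path from v back to v.
The shortest such closed walk is f → j → b → h → f, length 4.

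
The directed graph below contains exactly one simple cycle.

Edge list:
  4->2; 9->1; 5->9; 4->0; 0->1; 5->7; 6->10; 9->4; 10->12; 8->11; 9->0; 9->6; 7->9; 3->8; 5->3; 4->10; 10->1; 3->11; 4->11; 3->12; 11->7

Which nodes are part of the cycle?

DFS with gray/black marking from 9:
9 gray
  6 gray
    10 gray
      1 gray
      1 black
      12 gray
      12 black
    10 black
  6 black
  4 gray
    4→10: 10 black — skip
    2 gray
    2 black
    11 gray
      7 gray
        7→9: 9 is gray → back edge
Back edge closes the cycle 9 → 4 → 11 → 7 → 9; its vertices are {4, 7, 9, 11}.

4, 7, 9, 11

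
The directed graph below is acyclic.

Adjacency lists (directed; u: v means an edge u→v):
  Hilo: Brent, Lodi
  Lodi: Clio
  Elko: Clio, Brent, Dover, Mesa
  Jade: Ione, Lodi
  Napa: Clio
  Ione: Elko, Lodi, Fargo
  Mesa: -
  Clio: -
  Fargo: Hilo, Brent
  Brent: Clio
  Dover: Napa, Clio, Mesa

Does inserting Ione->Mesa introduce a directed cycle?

No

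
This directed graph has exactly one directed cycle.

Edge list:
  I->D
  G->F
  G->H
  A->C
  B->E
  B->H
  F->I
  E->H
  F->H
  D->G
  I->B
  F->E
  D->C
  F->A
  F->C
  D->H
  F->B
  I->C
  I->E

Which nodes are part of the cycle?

D, F, G, I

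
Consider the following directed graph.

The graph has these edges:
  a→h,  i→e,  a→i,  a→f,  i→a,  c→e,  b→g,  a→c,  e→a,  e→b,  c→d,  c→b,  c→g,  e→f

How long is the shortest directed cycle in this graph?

2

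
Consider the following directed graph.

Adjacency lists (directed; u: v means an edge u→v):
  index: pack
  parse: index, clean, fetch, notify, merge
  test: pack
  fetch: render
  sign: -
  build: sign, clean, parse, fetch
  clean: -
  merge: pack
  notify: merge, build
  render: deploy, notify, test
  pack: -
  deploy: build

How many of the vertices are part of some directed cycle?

6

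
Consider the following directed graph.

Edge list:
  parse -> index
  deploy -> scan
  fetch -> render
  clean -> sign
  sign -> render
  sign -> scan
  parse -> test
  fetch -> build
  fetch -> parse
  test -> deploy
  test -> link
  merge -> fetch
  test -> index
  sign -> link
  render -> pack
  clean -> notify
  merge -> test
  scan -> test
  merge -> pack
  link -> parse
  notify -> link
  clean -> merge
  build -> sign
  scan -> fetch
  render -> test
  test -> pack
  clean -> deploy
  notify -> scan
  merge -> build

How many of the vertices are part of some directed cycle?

9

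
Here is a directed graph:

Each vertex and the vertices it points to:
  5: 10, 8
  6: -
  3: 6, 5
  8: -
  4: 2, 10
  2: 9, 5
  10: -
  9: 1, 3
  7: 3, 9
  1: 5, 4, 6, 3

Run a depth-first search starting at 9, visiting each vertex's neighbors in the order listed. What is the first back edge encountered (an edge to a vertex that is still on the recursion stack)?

DFS from 9 (visiting each vertex's neighbors in the order listed); mark gray on enter, black on exit:
9 gray
  1 gray
    5 gray
      10 gray
      10 black
      8 gray
      8 black
    5 black
    4 gray
      2 gray
        2→9: 9 is gray → back edge
First back edge: 2 → 9.

2->9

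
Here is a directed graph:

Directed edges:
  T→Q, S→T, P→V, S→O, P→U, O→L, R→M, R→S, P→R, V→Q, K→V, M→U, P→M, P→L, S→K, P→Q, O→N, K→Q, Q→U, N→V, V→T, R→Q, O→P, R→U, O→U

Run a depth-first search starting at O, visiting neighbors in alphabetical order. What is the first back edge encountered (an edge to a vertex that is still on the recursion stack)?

S→O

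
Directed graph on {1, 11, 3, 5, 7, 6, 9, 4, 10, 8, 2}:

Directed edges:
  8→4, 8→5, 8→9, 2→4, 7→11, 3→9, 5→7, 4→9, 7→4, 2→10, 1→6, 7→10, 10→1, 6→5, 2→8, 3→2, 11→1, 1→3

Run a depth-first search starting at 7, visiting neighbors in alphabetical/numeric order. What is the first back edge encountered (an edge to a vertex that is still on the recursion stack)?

5→7

DFS from 7 (visiting neighbors in alphabetical/numeric order); mark gray on enter, black on exit:
7 gray
  4 gray
    9 gray
    9 black
  4 black
  10 gray
    1 gray
      3 gray
        2 gray
          2→4: 4 black — skip
          8 gray
            8→4: 4 black — skip
            5 gray
              5→7: 7 is gray → back edge
First back edge: 5 → 7.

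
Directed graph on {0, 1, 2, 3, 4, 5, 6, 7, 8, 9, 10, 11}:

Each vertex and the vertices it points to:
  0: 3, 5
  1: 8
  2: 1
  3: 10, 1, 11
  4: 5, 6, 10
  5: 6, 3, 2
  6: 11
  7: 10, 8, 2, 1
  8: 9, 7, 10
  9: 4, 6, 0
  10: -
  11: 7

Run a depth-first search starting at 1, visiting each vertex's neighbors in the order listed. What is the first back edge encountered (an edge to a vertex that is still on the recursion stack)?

DFS from 1 (visiting each vertex's neighbors in the order listed); mark gray on enter, black on exit:
1 gray
  8 gray
    9 gray
      4 gray
        5 gray
          6 gray
            11 gray
              7 gray
                10 gray
                10 black
                7→8: 8 is gray → back edge
First back edge: 7 → 8.

7→8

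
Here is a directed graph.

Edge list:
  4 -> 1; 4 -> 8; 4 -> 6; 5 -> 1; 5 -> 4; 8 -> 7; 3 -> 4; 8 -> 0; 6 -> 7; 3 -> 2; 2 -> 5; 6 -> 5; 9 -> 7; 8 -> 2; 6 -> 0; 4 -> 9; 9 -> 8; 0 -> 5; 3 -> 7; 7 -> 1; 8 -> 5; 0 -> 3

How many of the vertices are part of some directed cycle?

A vertex is on a directed cycle iff it belongs to a strongly connected component of size ≥ 2 (or has a self-loop).
The vertices on cycles are {0, 2, 3, 4, 5, 6, 8, 9} — 8 in total.

8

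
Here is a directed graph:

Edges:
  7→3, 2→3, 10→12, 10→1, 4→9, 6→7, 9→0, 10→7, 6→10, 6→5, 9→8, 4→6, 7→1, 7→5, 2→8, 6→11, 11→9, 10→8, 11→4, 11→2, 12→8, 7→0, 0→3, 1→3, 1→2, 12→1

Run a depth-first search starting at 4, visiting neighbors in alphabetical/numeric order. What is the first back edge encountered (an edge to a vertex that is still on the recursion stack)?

DFS from 4 (visiting neighbors in alphabetical/numeric order); mark gray on enter, black on exit:
4 gray
  6 gray
    5 gray
    5 black
    7 gray
      0 gray
        3 gray
        3 black
      0 black
      1 gray
        2 gray
          2→3: 3 black — skip
          8 gray
          8 black
        2 black
        1→3: 3 black — skip
      1 black
      7→3: 3 black — skip
      7→5: 5 black — skip
    7 black
    10 gray
      10→1: 1 black — skip
      10→7: 7 black — skip
      10→8: 8 black — skip
      12 gray
        12→1: 1 black — skip
        12→8: 8 black — skip
      12 black
    10 black
    11 gray
      11→2: 2 black — skip
      11→4: 4 is gray → back edge
First back edge: 11 → 4.

11->4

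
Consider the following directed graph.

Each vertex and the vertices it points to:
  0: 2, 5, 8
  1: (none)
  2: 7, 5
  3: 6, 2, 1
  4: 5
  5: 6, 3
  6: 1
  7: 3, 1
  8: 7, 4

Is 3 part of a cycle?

3 is on a cycle iff 3 can reach itself via ≥1 edge.
3 → 2 → 7 → 3 — yes.

Yes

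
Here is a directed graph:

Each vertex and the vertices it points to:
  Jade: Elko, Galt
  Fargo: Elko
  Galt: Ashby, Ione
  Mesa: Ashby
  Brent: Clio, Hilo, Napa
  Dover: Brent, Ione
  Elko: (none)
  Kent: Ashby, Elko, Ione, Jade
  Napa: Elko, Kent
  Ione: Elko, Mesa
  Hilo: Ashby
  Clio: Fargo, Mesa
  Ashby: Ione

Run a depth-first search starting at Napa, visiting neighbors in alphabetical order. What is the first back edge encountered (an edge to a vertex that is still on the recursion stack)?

DFS from Napa (visiting neighbors in alphabetical order); mark gray on enter, black on exit:
Napa gray
  Elko gray
  Elko black
  Kent gray
    Ashby gray
      Ione gray
        Ione→Elko: Elko black — skip
        Mesa gray
          Mesa→Ashby: Ashby is gray → back edge
First back edge: Mesa → Ashby.

Mesa->Ashby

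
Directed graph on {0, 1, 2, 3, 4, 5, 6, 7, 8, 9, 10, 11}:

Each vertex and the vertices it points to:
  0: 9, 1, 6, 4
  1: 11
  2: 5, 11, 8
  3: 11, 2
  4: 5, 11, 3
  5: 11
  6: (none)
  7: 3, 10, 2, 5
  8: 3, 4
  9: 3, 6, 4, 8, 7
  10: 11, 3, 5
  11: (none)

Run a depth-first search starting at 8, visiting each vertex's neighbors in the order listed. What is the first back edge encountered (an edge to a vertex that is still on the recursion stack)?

2->8

DFS from 8 (visiting each vertex's neighbors in the order listed); mark gray on enter, black on exit:
8 gray
  3 gray
    11 gray
    11 black
    2 gray
      5 gray
        5→11: 11 black — skip
      5 black
      2→11: 11 black — skip
      2→8: 8 is gray → back edge
First back edge: 2 → 8.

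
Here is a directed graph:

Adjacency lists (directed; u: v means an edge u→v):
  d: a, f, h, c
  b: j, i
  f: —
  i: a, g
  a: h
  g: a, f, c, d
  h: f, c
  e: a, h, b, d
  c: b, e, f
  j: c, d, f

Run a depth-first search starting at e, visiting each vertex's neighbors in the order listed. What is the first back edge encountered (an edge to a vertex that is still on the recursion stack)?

j→c

DFS from e (visiting each vertex's neighbors in the order listed); mark gray on enter, black on exit:
e gray
  a gray
    h gray
      f gray
      f black
      c gray
        b gray
          j gray
            j→c: c is gray → back edge
First back edge: j → c.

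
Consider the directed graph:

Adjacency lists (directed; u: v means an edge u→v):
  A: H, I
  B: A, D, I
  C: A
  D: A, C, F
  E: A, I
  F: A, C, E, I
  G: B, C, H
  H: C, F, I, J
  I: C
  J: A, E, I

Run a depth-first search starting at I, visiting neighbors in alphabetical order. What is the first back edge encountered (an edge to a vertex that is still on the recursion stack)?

DFS from I (visiting neighbors in alphabetical order); mark gray on enter, black on exit:
I gray
  C gray
    A gray
      H gray
        H→C: C is gray → back edge
First back edge: H → C.

H->C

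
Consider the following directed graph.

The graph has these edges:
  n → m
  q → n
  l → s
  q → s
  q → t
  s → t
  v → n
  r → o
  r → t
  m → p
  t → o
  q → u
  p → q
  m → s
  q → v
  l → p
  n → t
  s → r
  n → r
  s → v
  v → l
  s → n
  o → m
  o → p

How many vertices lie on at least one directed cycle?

A vertex is on a directed cycle iff it belongs to a strongly connected component of size ≥ 2 (or has a self-loop).
The vertices on cycles are {l, m, n, o, p, q, r, s, t, v} — 10 in total.

10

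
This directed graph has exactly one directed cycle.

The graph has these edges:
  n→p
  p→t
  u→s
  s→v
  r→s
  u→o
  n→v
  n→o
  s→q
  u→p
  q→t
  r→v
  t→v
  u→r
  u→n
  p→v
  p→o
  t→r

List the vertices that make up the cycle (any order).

DFS with gray/black marking from s:
s gray
  v gray
  v black
  q gray
    t gray
      r gray
        r→v: v black — skip
        r→s: s is gray → back edge
Back edge closes the cycle s → q → t → r → s; its vertices are {q, r, s, t}.

q, r, s, t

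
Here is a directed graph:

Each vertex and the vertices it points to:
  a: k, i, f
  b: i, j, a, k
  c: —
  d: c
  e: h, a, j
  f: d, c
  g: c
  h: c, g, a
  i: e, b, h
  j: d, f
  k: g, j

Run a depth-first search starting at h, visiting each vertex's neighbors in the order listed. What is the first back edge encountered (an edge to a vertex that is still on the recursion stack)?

DFS from h (visiting each vertex's neighbors in the order listed); mark gray on enter, black on exit:
h gray
  c gray
  c black
  g gray
    g→c: c black — skip
  g black
  a gray
    k gray
      k→g: g black — skip
      j gray
        d gray
          d→c: c black — skip
        d black
        f gray
          f→d: d black — skip
          f→c: c black — skip
        f black
      j black
    k black
    i gray
      e gray
        e→h: h is gray → back edge
First back edge: e → h.

e→h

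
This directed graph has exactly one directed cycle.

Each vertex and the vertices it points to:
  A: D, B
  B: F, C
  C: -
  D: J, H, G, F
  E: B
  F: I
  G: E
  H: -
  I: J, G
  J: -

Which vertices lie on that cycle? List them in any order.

DFS with gray/black marking from G:
G gray
  E gray
    B gray
      F gray
        I gray
          J gray
          J black
          I→G: G is gray → back edge
Back edge closes the cycle G → E → B → F → I → G; its vertices are {B, E, F, G, I}.

B, E, F, G, I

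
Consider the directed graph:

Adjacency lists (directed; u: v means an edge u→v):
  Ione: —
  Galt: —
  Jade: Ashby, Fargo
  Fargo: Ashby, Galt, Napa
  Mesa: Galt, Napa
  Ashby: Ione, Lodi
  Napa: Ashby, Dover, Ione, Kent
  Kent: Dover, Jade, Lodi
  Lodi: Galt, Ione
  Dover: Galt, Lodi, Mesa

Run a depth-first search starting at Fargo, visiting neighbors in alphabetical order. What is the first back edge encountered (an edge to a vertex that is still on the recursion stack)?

DFS from Fargo (visiting neighbors in alphabetical order); mark gray on enter, black on exit:
Fargo gray
  Ashby gray
    Ione gray
    Ione black
    Lodi gray
      Galt gray
      Galt black
      Lodi→Ione: Ione black — skip
    Lodi black
  Ashby black
  Fargo→Galt: Galt black — skip
  Napa gray
    Napa→Ashby: Ashby black — skip
    Dover gray
      Dover→Galt: Galt black — skip
      Dover→Lodi: Lodi black — skip
      Mesa gray
        Mesa→Galt: Galt black — skip
        Mesa→Napa: Napa is gray → back edge
First back edge: Mesa → Napa.

Mesa->Napa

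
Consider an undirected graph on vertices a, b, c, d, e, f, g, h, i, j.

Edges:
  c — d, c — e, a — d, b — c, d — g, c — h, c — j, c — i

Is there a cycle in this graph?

No

DFS, tracking each vertex's parent; an edge to a visited non-parent vertex closes a cycle.
Start from d:
visit d (parent –)
  visit c (parent d)
    visit i (parent c)
      i–c: parent, skip
    visit j (parent c)
      j–c: parent, skip
    visit e (parent c)
      e–c: parent, skip
    visit b (parent c)
      b–c: parent, skip
    c–d: parent, skip
    visit h (parent c)
      h–c: parent, skip
  visit g (parent d)
    g–d: parent, skip
  visit a (parent d)
    a–d: parent, skip
visit f (parent –)
No non-parent visited neighbor found — the graph is a forest.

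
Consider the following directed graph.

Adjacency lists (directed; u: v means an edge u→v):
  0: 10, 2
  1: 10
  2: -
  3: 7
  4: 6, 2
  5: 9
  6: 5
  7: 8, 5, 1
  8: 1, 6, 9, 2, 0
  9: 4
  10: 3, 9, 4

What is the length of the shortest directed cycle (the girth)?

For each vertex v, BFS finds the shortest path from v back to v.
The shortest such closed walk is 1 → 10 → 3 → 7 → 1, length 4.

4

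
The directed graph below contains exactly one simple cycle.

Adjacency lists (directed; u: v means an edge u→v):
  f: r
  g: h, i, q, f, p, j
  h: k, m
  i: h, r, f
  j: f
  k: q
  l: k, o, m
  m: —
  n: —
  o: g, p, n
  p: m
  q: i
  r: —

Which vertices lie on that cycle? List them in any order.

DFS with gray/black marking from k:
k gray
  q gray
    i gray
      h gray
        h→k: k is gray → back edge
Back edge closes the cycle k → q → i → h → k; its vertices are {h, i, k, q}.

h, i, k, q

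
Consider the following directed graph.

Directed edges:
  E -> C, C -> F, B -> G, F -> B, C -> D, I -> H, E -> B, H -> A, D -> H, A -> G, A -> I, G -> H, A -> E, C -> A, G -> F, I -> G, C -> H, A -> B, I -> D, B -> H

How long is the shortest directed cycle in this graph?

For each vertex v, BFS finds the shortest path from v back to v.
The shortest such closed walk is E → C → A → E, length 3.

3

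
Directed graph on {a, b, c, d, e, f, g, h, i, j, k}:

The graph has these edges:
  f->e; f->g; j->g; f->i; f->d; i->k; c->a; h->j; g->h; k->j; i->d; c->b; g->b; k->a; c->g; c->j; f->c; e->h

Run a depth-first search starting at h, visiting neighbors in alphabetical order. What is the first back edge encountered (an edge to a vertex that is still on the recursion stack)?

g->h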